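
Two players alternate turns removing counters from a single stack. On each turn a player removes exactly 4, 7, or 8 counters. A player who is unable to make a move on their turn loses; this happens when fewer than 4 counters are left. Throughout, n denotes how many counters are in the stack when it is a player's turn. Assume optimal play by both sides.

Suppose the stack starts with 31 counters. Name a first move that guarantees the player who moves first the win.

Remove 4, leaving 27.

Compute win/loss labels from the base case upward. A position with no move is L. Any other position is W if it can reach an L in one move, else L.
n=0: no move → L
n=1: no move → L
n=2: no move → L
n=3: no move → L
n=4: reaches L-position 0 → W
n=5: reaches L-position 1 → W
n=6: reaches L-position 2 → W
n=7: reaches L-position 3 → W
n=8: reaches L-position 1 → W
n=9: reaches L-position 2 → W
n=10: reaches L-position 3 → W
n=11: reaches L-position 3 → W
n=12: only reaches 8(W), 5(W), 4(W), all W → L
n=13: only reaches 9(W), 6(W), 5(W), all W → L
n=14: only reaches 10(W), 7(W), 6(W), all W → L
n=15: only reaches 11(W), 8(W), 7(W), all W → L
n=16: reaches L-position 12 → W
n=17: reaches L-position 13 → W
n=18: reaches L-position 14 → W
n=19: reaches L-position 15 → W
n=20: reaches L-position 13 → W
n=21: reaches L-position 14 → W
n=22: reaches L-position 15 → W
n=23: reaches L-position 15 → W
n=24: only reaches 20(W), 17(W), 16(W), all W → L
n=25: only reaches 21(W), 18(W), 17(W), all W → L
n=26: only reaches 22(W), 19(W), 18(W), all W → L
n=27: only reaches 23(W), 20(W), 19(W), all W → L
n=28: reaches L-position 24 → W
n=29: reaches L-position 25 → W
n=30: reaches L-position 26 → W
n=31: reaches L-position 27 → W
From 31, the L positions reachable in one move are: 27, 24. Any move reaching one of these is winning.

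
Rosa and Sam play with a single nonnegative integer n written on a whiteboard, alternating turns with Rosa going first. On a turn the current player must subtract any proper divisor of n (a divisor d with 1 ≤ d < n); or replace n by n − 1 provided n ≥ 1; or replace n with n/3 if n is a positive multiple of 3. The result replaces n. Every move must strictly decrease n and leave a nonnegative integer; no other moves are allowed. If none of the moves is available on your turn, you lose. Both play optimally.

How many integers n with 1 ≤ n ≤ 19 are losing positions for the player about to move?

Positions with no move are L. A position that does have a move is losing for the player to move precisely when every available move leads to a winning position for the opponent. Fill in the labels:
n=0: no move → L
n=1: reaches L-position 0 → W
n=2: only reaches 1(W), which is W → L
n=3: reaches L-position 2 → W
n=4: reaches L-position 2 → W
n=5: only reaches 4(W), which is W → L
n=6: reaches L-position 2 → W
n=7: only reaches 6(W), which is W → L
n=8: reaches L-position 7 → W
n=9: only reaches 3(W), 6(W), 8(W), all W → L
n=10: reaches L-position 5 → W
n=11: only reaches 10(W), which is W → L
n=12: reaches L-position 9 → W
n=13: only reaches 12(W), which is W → L
n=14: reaches L-position 7 → W
n=15: reaches L-position 5 → W
n=16: only reaches 8(W), 12(W), 14(W), 15(W), all W → L
n=17: reaches L-position 16 → W
n=18: reaches L-position 9 → W
n=19: only reaches 18(W), which is W → L
L entries with 1 ≤ n ≤ 19 (n=0 is outside the asked range and is not counted): n = 2, 5, 7, 9, 11, 13, 16, 19; that makes 8.

8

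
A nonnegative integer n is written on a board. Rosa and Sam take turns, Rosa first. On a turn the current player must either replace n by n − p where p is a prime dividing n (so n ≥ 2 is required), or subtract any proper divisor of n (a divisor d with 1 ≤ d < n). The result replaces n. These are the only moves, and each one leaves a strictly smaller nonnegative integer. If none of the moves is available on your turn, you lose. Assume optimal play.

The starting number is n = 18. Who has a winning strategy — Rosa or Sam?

Rosa wins.

Use the standard recursion: the mover loses at a terminal position; elsewhere, the mover wins exactly when some move hands the opponent an L position.
n=0: no move → L
n=1: no move → L
n=2: can move to 0, which is L ⇒ W
n=3: can move to 0, which is L ⇒ W
n=4: moves to 2(W), 3(W); every one is W ⇒ L
n=5: can move to 0, which is L ⇒ W
n=6: can move to 4, which is L ⇒ W
n=7: can move to 0, which is L ⇒ W
n=8: can move to 4, which is L ⇒ W
n=9: moves to 6(W), 8(W); every one is W ⇒ L
n=10: can move to 9, which is L ⇒ W
n=11: can move to 0, which is L ⇒ W
n=12: can move to 9, which is L ⇒ W
n=13: can move to 0, which is L ⇒ W
n=14: moves to 7(W), 12(W), 13(W); every one is W ⇒ L
n=15: can move to 14, which is L ⇒ W
n=16: can move to 14, which is L ⇒ W
n=17: can move to 0, which is L ⇒ W
n=18: can move to 9, which is L ⇒ W
The starting position 18 is W: Rosa should move to 9, handing over an L position.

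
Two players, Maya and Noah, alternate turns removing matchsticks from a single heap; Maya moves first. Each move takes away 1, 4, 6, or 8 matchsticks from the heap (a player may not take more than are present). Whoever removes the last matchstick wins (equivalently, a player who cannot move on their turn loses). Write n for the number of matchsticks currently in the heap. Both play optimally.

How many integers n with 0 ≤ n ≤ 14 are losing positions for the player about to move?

Compute win/loss labels from the base case upward. A position with no move is L. Any other position is W if it can reach an L in one move, else L.
n=0: no move → L
n=1: can move to 0, which is L ⇒ W
n=2: the only move is to 1(W), a W ⇒ L
n=3: can move to 2, which is L ⇒ W
n=4: can move to 0, which is L ⇒ W
n=5: moves to 4(W), 1(W); every one is W ⇒ L
n=6: can move to 5, which is L ⇒ W
n=7: moves to 6(W), 3(W), 1(W); every one is W ⇒ L
n=8: can move to 7, which is L ⇒ W
n=9: can move to 5, which is L ⇒ W
n=10: can move to 2, which is L ⇒ W
n=11: can move to 7, which is L ⇒ W
n=12: moves to 11(W), 8(W), 6(W), 4(W); every one is W ⇒ L
n=13: can move to 12, which is L ⇒ W
n=14: moves to 13(W), 10(W), 8(W), 6(W); every one is W ⇒ L
L entries with 0 ≤ n ≤ 14: n = 0, 2, 5, 7, 12, 14; that makes 6.

6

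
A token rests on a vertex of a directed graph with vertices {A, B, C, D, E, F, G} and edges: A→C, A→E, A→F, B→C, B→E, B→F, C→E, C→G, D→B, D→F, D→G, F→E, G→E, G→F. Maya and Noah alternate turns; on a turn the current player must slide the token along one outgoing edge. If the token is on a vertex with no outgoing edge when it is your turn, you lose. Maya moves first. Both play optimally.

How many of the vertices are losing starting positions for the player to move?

2

Use the standard recursion: the mover loses at a terminal position; elsewhere, the mover wins exactly when some move hands the opponent an L position.
Every edge goes from a vertex to one that appears earlier in the order E, F, G, C, B, A, D, so processing vertices in that order labels each vertex after all of its successors.
E: no outgoing edge → L
F: reaches L-position E → W
G: reaches L-position E → W
C: reaches L-position E → W
B: reaches L-position E → W
A: reaches L-position E → W
D: only reaches B(W), G(W), F(W), all W → L
The L vertices are D, E; that is 2 in all.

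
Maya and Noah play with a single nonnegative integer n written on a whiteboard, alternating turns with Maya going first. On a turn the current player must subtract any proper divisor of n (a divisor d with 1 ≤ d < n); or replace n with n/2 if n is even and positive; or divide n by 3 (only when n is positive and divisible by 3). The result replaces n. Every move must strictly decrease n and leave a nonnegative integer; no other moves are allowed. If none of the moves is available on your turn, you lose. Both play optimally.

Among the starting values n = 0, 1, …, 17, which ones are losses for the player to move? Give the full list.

Work bottom-up. With no move the player to move loses. Otherwise the position is W if at least one move leads to an L position for the opponent, and L if every move leads to a W.
n=0: no move → L
n=1: no move → L
n=2: W (go to 1, an L position)
n=3: W (go to 1, an L position)
n=4: L (options 2(W), 3(W) are all W)
n=5: W (go to 4, an L position)
n=6: W (go to 4, an L position)
n=7: L (sole option 6(W) is W)
n=8: W (go to 4, an L position)
n=9: L (options 3(W), 6(W), 8(W) are all W)
n=10: W (go to 9, an L position)
n=11: L (sole option 10(W) is W)
n=12: W (go to 4, an L position)
n=13: L (sole option 12(W) is W)
n=14: W (go to 7, an L position)
n=15: L (options 5(W), 10(W), 12(W), 14(W) are all W)
n=16: W (go to 15, an L position)
n=17: L (sole option 16(W) is W)
Reading off the rows marked L gives the requested list; there are 9 such values of n.

0, 1, 4, 7, 9, 11, 13, 15, 17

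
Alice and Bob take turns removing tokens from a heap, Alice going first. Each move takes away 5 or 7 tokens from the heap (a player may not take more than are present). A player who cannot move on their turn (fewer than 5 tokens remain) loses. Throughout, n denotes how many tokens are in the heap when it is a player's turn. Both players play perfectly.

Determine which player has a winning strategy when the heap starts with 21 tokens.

Work bottom-up. With no move the player to move loses. Otherwise the position is W if at least one move leads to an L position for the opponent, and L if every move leads to a W.
n=0: no move → L
n=1: no move → L
n=2: no move → L
n=3: no move → L
n=4: no move → L
n=5: W (go to 0, an L position)
n=6: W (go to 1, an L position)
n=7: W (go to 2, an L position)
n=8: W (go to 3, an L position)
n=9: W (go to 4, an L position)
n=10: W (go to 3, an L position)
n=11: W (go to 4, an L position)
n=12: L (options 7(W), 5(W) are all W)
n=13: L (options 8(W), 6(W) are all W)
n=14: L (options 9(W), 7(W) are all W)
n=15: L (options 10(W), 8(W) are all W)
n=16: L (options 11(W), 9(W) are all W)
n=17: W (go to 12, an L position)
n=18: W (go to 13, an L position)
n=19: W (go to 14, an L position)
n=20: W (go to 15, an L position)
n=21: W (go to 16, an L position)
From 21 Alice can remove 5, leaving 16, reaching an L position.

Alice wins.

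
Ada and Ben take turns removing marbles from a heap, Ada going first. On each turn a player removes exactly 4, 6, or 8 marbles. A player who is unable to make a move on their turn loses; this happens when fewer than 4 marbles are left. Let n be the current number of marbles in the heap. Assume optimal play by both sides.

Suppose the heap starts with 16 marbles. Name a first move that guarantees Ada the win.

Remove 4, leaving 12.

Use the standard recursion: the mover loses at a terminal position; elsewhere, the mover wins exactly when some move hands the opponent an L position.
n=0: no move → L
n=1: no move → L
n=2: no move → L
n=3: no move → L
n=4: W (go to 0, an L position)
n=5: W (go to 1, an L position)
n=6: W (go to 2, an L position)
n=7: W (go to 3, an L position)
n=8: W (go to 2, an L position)
n=9: W (go to 3, an L position)
n=10: W (go to 2, an L position)
n=11: W (go to 3, an L position)
n=12: L (options 8(W), 6(W), 4(W) are all W)
n=13: L (options 9(W), 7(W), 5(W) are all W)
n=14: L (options 10(W), 8(W), 6(W) are all W)
n=15: L (options 11(W), 9(W), 7(W) are all W)
n=16: W (go to 12, an L position)
From 16, the L positions reachable in one move are: 12.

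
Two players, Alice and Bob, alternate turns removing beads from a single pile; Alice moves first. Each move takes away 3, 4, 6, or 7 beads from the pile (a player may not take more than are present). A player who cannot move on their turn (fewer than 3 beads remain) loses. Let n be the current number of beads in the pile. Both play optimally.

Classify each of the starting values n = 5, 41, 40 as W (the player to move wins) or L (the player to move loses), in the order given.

5: W, 41: L, 40: L

Positions with no move are L. A position that does have a move is losing for the player to move precisely when every available move leads to a winning position for the opponent. Fill in the labels:
n=0: no move → L
n=1: no move → L
n=2: no move → L
n=3: →0(L), so W
n=4: →1(L), so W
n=5: →2(L), so W
n=6: →2(L), so W
n=7: →1(L), so W
n=8: →2(L), so W
n=9: →2(L), so W
n=10: →7(W), 6(W), 4(W), 3(W) — all W, so L
n=11: →8(W), 7(W), 5(W), 4(W) — all W, so L
n=12: →9(W), 8(W), 6(W), 5(W) — all W, so L
n=13: →10(L), so W
n=14: →11(L), so W
n=15: →12(L), so W
n=16: →12(L), so W
n=17: →11(L), so W
n=18: →12(L), so W
n=19: →12(L), so W
n=20: →17(W), 16(W), 14(W), 13(W) — all W, so L
n=21: →18(W), 17(W), 15(W), 14(W) — all W, so L
n=22: →19(W), 18(W), 16(W), 15(W) — all W, so L
n=23: →20(L), so W
n=24: →21(L), so W
n=25: →22(L), so W
n=26: →22(L), so W
n=27: →21(L), so W
n=28: →22(L), so W
n=29: →22(L), so W
n=30: →27(W), 26(W), 24(W), 23(W) — all W, so L
n=31: →28(W), 27(W), 25(W), 24(W) — all W, so L
n=32: →29(W), 28(W), 26(W), 25(W) — all W, so L
n=33: →30(L), so W
n=34: →31(L), so W
n=35: →32(L), so W
n=36: →32(L), so W
n=37: →31(L), so W
n=38: →32(L), so W
n=39: →32(L), so W
n=40: →37(W), 36(W), 34(W), 33(W) — all W, so L
n=41: →38(W), 37(W), 35(W), 34(W) — all W, so L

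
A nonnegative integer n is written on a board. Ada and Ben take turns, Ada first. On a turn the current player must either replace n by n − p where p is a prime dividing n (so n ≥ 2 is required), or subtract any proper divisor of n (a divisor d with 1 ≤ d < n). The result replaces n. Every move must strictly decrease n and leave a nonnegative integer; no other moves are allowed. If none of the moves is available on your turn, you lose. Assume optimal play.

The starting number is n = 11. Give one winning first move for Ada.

Classify positions by backward induction: terminal positions (no move available) are L. From any other position, the mover wins iff some move reaches an L.
n=0: no move → L
n=1: no move → L
n=2: →0(L), so W
n=3: →0(L), so W
n=4: →2(W), 3(W) — all W, so L
n=5: →0(L), so W
n=6: →4(L), so W
n=7: →0(L), so W
n=8: →4(L), so W
n=9: →6(W), 8(W) — all W, so L
n=10: →9(L), so W
n=11: →0(L), so W
From 11, the L positions reachable in one move are: 0.

Move to 0.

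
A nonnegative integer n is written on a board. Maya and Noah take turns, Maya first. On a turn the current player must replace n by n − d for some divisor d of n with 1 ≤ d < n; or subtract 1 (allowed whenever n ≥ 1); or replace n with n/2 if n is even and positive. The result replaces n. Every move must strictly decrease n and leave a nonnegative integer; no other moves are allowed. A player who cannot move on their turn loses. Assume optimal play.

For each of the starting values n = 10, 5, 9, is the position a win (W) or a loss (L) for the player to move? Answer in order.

Build the W/L table. Terminal = L. A non-terminal position is W if it has a move to some L; otherwise it is L.
n=0: no move → L
n=1: reaches L-position 0 → W
n=2: only reaches 1(W), which is W → L
n=3: reaches L-position 2 → W
n=4: reaches L-position 2 → W
n=5: only reaches 4(W), which is W → L
n=6: reaches L-position 5 → W
n=7: only reaches 6(W), which is W → L
n=8: reaches L-position 7 → W
n=9: only reaches 6(W), 8(W), all W → L
n=10: reaches L-position 5 → W

10: W, 5: L, 9: L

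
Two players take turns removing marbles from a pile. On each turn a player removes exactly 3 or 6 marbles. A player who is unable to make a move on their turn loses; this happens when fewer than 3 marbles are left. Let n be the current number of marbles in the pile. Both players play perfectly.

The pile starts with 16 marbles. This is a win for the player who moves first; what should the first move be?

Label each position W (a win for the player to move) or L (a loss). A position with no legal move is L; any other position is W exactly when some move reaches an L, and L when every move reaches a W.
n=0: no move → L
n=1: no move → L
n=2: no move → L
n=3: W (go to 0, an L position)
n=4: W (go to 1, an L position)
n=5: W (go to 2, an L position)
n=6: W (go to 0, an L position)
n=7: W (go to 1, an L position)
n=8: W (go to 2, an L position)
n=9: L (options 6(W), 3(W) are all W)
n=10: L (options 7(W), 4(W) are all W)
n=11: L (options 8(W), 5(W) are all W)
n=12: W (go to 9, an L position)
n=13: W (go to 10, an L position)
n=14: W (go to 11, an L position)
n=15: W (go to 9, an L position)
n=16: W (go to 10, an L position)
From 16, the L positions reachable in one move are: 10.

Remove 6, leaving 10.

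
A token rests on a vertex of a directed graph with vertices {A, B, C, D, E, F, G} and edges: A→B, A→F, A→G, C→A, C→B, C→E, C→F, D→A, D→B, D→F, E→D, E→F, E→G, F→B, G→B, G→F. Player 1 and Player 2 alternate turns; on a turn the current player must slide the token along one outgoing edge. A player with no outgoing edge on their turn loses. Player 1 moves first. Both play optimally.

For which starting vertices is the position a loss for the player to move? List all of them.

B, E

Work bottom-up. With no move the player to move loses. Otherwise the position is W if at least one move leads to an L position for the opponent, and L if every move leads to a W.
Every edge goes from a vertex to one that appears earlier in the order B, F, G, A, D, E, C, so processing vertices in that order labels each vertex after all of its successors.
B: no outgoing edge → L
F: W (go to B, an L position)
G: W (go to B, an L position)
A: W (go to B, an L position)
D: W (go to B, an L position)
E: L (options D(W), G(W), F(W) are all W)
C: W (go to E, an L position)
Reading off the rows marked L gives the requested list; there are 2 such vertices.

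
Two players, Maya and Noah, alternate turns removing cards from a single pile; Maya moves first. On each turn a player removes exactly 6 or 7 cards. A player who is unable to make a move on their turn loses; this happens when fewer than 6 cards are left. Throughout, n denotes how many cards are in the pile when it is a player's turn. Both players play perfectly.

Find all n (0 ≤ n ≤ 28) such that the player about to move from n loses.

0, 1, 2, 3, 4, 5, 13, 14, 15, 16, 17, 18, 26, 27, 28

Label each position W (a win for the player to move) or L (a loss). A position with no legal move is L; any other position is W exactly when some move reaches an L, and L when every move reaches a W.
n=0: no move → L
n=1: no move → L
n=2: no move → L
n=3: no move → L
n=4: no move → L
n=5: no move → L
n=6: reaches L-position 0 → W
n=7: reaches L-position 1 → W
n=8: reaches L-position 2 → W
n=9: reaches L-position 3 → W
n=10: reaches L-position 4 → W
n=11: reaches L-position 5 → W
n=12: reaches L-position 5 → W
n=13: only reaches 7(W), 6(W), all W → L
n=14: only reaches 8(W), 7(W), all W → L
n=15: only reaches 9(W), 8(W), all W → L
n=16: only reaches 10(W), 9(W), all W → L
n=17: only reaches 11(W), 10(W), all W → L
n=18: only reaches 12(W), 11(W), all W → L
n=19: reaches L-position 13 → W
n=20: reaches L-position 14 → W
n=21: reaches L-position 15 → W
n=22: reaches L-position 16 → W
n=23: reaches L-position 17 → W
n=24: reaches L-position 18 → W
n=25: reaches L-position 18 → W
n=26: only reaches 20(W), 19(W), all W → L
n=27: only reaches 21(W), 20(W), all W → L
n=28: only reaches 22(W), 21(W), all W → L
The losing starting values of n are exactly the entries labelled L in this table (15 of them).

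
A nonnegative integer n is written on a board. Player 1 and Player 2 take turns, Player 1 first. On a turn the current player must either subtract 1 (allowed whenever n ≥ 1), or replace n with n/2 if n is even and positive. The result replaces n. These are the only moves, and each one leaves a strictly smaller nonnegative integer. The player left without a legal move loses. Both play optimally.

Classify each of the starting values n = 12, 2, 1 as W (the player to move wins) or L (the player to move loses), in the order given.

12: W, 2: L, 1: W

Build the W/L table. Terminal = L. A non-terminal position is W if it has a move to some L; otherwise it is L.
n=0: no move → L
n=1: reaches L-position 0 → W
n=2: only reaches 1(W), which is W → L
n=3: reaches L-position 2 → W
n=4: reaches L-position 2 → W
n=5: only reaches 4(W), which is W → L
n=6: reaches L-position 5 → W
n=7: only reaches 6(W), which is W → L
n=8: reaches L-position 7 → W
n=9: only reaches 8(W), which is W → L
n=10: reaches L-position 5 → W
n=11: only reaches 10(W), which is W → L
n=12: reaches L-position 11 → W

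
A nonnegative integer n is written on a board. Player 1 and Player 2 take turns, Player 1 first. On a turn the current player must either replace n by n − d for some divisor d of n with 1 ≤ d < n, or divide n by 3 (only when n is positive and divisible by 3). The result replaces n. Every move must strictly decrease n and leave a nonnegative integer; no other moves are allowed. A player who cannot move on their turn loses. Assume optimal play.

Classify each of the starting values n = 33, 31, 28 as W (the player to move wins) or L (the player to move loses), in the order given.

Build the W/L table. Terminal = L. A non-terminal position is W if it has a move to some L; otherwise it is L.
n=0: no move → L
n=1: no move → L
n=2: reaches L-position 1 → W
n=3: reaches L-position 1 → W
n=4: only reaches 2(W), 3(W), all W → L
n=5: reaches L-position 4 → W
n=6: reaches L-position 4 → W
n=7: only reaches 6(W), which is W → L
n=8: reaches L-position 4 → W
n=9: only reaches 3(W), 6(W), 8(W), all W → L
n=10: reaches L-position 9 → W
n=11: only reaches 10(W), which is W → L
n=12: reaches L-position 4 → W
n=13: only reaches 12(W), which is W → L
n=14: reaches L-position 7 → W
n=15: only reaches 5(W), 10(W), 12(W), 14(W), all W → L
n=16: reaches L-position 15 → W
n=17: only reaches 16(W), which is W → L
n=18: reaches L-position 9 → W
n=19: only reaches 18(W), which is W → L
n=20: reaches L-position 15 → W
n=21: reaches L-position 7 → W
n=22: reaches L-position 11 → W
n=23: only reaches 22(W), which is W → L
n=24: reaches L-position 23 → W
n=25: only reaches 20(W), 24(W), all W → L
n=26: reaches L-position 13 → W
n=27: reaches L-position 9 → W
n=28: only reaches 14(W), 21(W), 24(W), 26(W), 27(W), all W → L
n=29: reaches L-position 28 → W
n=30: reaches L-position 15 → W
n=31: only reaches 30(W), which is W → L
n=32: reaches L-position 28 → W
n=33: reaches L-position 11 → W

33: W, 31: L, 28: L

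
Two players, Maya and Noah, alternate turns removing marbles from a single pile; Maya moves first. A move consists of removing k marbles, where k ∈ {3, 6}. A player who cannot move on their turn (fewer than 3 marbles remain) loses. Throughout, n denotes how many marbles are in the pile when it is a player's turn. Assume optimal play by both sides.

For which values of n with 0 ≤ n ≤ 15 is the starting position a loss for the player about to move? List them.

0, 1, 2, 9, 10, 11

Classify positions by backward induction: terminal positions (no move available) are L. From any other position, the mover wins iff some move reaches an L.
n=0: no move → L
n=1: no move → L
n=2: no move → L
n=3: →0(L), so W
n=4: →1(L), so W
n=5: →2(L), so W
n=6: →0(L), so W
n=7: →1(L), so W
n=8: →2(L), so W
n=9: →6(W), 3(W) — all W, so L
n=10: →7(W), 4(W) — all W, so L
n=11: →8(W), 5(W) — all W, so L
n=12: →9(L), so W
n=13: →10(L), so W
n=14: →11(L), so W
n=15: →9(L), so W
The losing starting values of n are exactly the entries labelled L in this table (6 of them).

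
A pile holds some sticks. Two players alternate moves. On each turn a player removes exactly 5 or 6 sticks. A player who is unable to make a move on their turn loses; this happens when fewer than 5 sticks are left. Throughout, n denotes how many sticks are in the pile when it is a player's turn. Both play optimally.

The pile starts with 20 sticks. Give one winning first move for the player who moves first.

Positions with no move are L. A position that does have a move is losing for the player to move precisely when every available move leads to a winning position for the opponent. Fill in the labels:
n=0: no move → L
n=1: no move → L
n=2: no move → L
n=3: no move → L
n=4: no move → L
n=5: →0(L), so W
n=6: →1(L), so W
n=7: →2(L), so W
n=8: →3(L), so W
n=9: →4(L), so W
n=10: →4(L), so W
n=11: →6(W), 5(W) — all W, so L
n=12: →7(W), 6(W) — all W, so L
n=13: →8(W), 7(W) — all W, so L
n=14: →9(W), 8(W) — all W, so L
n=15: →10(W), 9(W) — all W, so L
n=16: →11(L), so W
n=17: →12(L), so W
n=18: →13(L), so W
n=19: →14(L), so W
n=20: →15(L), so W
From 20, the L positions reachable in one move are: 15, 14. Any move reaching one of these is winning.

Remove 5, leaving 15.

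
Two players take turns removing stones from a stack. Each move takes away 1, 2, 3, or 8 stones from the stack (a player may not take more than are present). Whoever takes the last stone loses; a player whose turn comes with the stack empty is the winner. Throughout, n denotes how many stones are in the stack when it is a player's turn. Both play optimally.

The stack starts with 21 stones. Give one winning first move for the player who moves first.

Classify positions by backward induction: terminal positions (no move available) are W. From any other position, the mover wins iff some move reaches an L.
n=0: no move; the opponent has just taken the last stone and therefore loses → W
n=1: L (sole option 0(W) is W)
n=2: W (go to 1, an L position)
n=3: W (go to 1, an L position)
n=4: W (go to 1, an L position)
n=5: L (options 4(W), 3(W), 2(W) are all W)
n=6: W (go to 5, an L position)
n=7: W (go to 5, an L position)
n=8: W (go to 5, an L position)
n=9: W (go to 1, an L position)
n=10: L (options 9(W), 8(W), 7(W), 2(W) are all W)
n=11: W (go to 10, an L position)
n=12: W (go to 10, an L position)
n=13: W (go to 10, an L position)
n=14: L (options 13(W), 12(W), 11(W), 6(W) are all W)
n=15: W (go to 14, an L position)
n=16: W (go to 14, an L position)
n=17: W (go to 14, an L position)
n=18: W (go to 10, an L position)
n=19: L (options 18(W), 17(W), 16(W), 11(W) are all W)
n=20: W (go to 19, an L position)
n=21: W (go to 19, an L position)
From 21, the L positions reachable in one move are: 19.

Remove 2, leaving 19.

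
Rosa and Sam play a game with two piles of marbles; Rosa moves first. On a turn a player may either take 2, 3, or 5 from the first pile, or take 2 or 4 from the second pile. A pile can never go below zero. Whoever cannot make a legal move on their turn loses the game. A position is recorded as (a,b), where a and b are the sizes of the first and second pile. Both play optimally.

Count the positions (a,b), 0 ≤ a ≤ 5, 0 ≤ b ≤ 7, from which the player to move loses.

16

Compute win/loss labels from the base case upward. A position with no move is L. Any other position is W if it can reach an L in one move, else L.
Every move lowers a or b (never raises either), so fill the grid row by row in increasing a, and left to right within a row: each cell's successors are then already labelled.
      b=0  b=1  b=2  b=3  b=4  b=5  b=6  b=7
a=0:    L    L    W    W    W    W    L    L
a=1:    L    L    W    W    W    W    L    L
a=2:    W    W    L    L    W    W    W    W
a=3:    W    W    L    L    W    W    W    W
a=4:    W    W    W    W    L    L    W    W
a=5:    W    W    W    W    L    L    W    W
Cells with no legal move (terminal, hence L): (0,0), (0,1), (1,0), (1,1).
The remaining L cells, each justified by listing all of its moves:
(0,6): only reaches (0,4)(W), (0,2)(W), all W → L
(0,7): only reaches (0,5)(W), (0,3)(W), all W → L
(1,6): only reaches (1,4)(W), (1,2)(W), all W → L
(1,7): only reaches (1,5)(W), (1,3)(W), all W → L
(2,2): only reaches (0,2)(W), (2,0)(W), all W → L
(2,3): only reaches (0,3)(W), (2,1)(W), all W → L
(3,2): only reaches (1,2)(W), (0,2)(W), (3,0)(W), all W → L
(3,3): only reaches (1,3)(W), (0,3)(W), (3,1)(W), all W → L
(4,4): only reaches (2,4)(W), (1,4)(W), (4,2)(W), (4,0)(W), all W → L
(4,5): only reaches (2,5)(W), (1,5)(W), (4,3)(W), (4,1)(W), all W → L
(5,4): only reaches (3,4)(W), (2,4)(W), (0,4)(W), (5,2)(W), (5,0)(W), all W → L
(5,5): only reaches (3,5)(W), (2,5)(W), (0,5)(W), (5,3)(W), (5,1)(W), all W → L
Every other cell has at least one move into one of the L cells above, so it is W.
L cells per row: a=0: 4, a=1: 4, a=2: 2, a=3: 2, a=4: 2, a=5: 2; total 16.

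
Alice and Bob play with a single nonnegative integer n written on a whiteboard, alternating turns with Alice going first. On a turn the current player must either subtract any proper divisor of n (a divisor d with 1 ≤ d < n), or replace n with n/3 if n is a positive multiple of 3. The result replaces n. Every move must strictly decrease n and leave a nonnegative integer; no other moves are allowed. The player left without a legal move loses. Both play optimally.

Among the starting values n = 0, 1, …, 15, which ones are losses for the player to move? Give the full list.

Use the standard recursion: the mover loses at a terminal position; elsewhere, the mover wins exactly when some move hands the opponent an L position.
n=0: no move → L
n=1: no move → L
n=2: reaches L-position 1 → W
n=3: reaches L-position 1 → W
n=4: only reaches 2(W), 3(W), all W → L
n=5: reaches L-position 4 → W
n=6: reaches L-position 4 → W
n=7: only reaches 6(W), which is W → L
n=8: reaches L-position 4 → W
n=9: only reaches 3(W), 6(W), 8(W), all W → L
n=10: reaches L-position 9 → W
n=11: only reaches 10(W), which is W → L
n=12: reaches L-position 4 → W
n=13: only reaches 12(W), which is W → L
n=14: reaches L-position 7 → W
n=15: only reaches 5(W), 10(W), 12(W), 14(W), all W → L
Reading off the rows marked L gives the requested list; there are 8 such values of n.

0, 1, 4, 7, 9, 11, 13, 15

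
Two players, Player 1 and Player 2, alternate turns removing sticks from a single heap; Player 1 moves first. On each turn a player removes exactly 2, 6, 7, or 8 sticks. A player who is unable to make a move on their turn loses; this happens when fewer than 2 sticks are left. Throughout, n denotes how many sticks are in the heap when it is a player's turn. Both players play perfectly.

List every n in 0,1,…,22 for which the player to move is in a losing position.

0, 1, 4, 5, 14, 15, 18, 19

Positions with no move are L. A position that does have a move is losing for the player to move precisely when every available move leads to a winning position for the opponent. Fill in the labels:
n=0: no move → L
n=1: no move → L
n=2: W (go to 0, an L position)
n=3: W (go to 1, an L position)
n=4: L (sole option 2(W) is W)
n=5: L (sole option 3(W) is W)
n=6: W (go to 4, an L position)
n=7: W (go to 5, an L position)
n=8: W (go to 1, an L position)
n=9: W (go to 1, an L position)
n=10: W (go to 4, an L position)
n=11: W (go to 5, an L position)
n=12: W (go to 5, an L position)
n=13: W (go to 5, an L position)
n=14: L (options 12(W), 8(W), 7(W), 6(W) are all W)
n=15: L (options 13(W), 9(W), 8(W), 7(W) are all W)
n=16: W (go to 14, an L position)
n=17: W (go to 15, an L position)
n=18: L (options 16(W), 12(W), 11(W), 10(W) are all W)
n=19: L (options 17(W), 13(W), 12(W), 11(W) are all W)
n=20: W (go to 18, an L position)
n=21: W (go to 19, an L position)
n=22: W (go to 15, an L position)
Reading off the rows marked L gives the requested list; there are 8 such values of n.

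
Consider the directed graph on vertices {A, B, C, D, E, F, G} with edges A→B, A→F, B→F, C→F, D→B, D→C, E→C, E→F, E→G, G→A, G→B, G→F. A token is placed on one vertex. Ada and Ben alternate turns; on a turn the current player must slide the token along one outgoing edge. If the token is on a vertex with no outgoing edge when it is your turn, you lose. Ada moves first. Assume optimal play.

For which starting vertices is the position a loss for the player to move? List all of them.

Compute win/loss labels from the base case upward. A position with no move is L. Any other position is W if it can reach an L in one move, else L.
Every edge goes from a vertex to one that appears earlier in the order F, B, C, A, D, G, E, so processing vertices in that order labels each vertex after all of its successors.
F: no outgoing edge → L
B: reaches L-position F → W
C: reaches L-position F → W
A: reaches L-position F → W
D: only reaches C(W), B(W), all W → L
G: reaches L-position F → W
E: reaches L-position F → W
Reading off the rows marked L gives the requested list; there are 2 such vertices.

D, F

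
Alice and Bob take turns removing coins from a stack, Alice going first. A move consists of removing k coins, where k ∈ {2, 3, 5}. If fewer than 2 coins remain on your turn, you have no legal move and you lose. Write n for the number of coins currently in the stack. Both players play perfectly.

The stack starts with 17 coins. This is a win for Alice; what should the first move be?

Remove 2, leaving 15.

Classify positions by backward induction: terminal positions (no move available) are L. From any other position, the mover wins iff some move reaches an L.
n=0: no move → L
n=1: no move → L
n=2: →0(L), so W
n=3: →1(L), so W
n=4: →1(L), so W
n=5: →0(L), so W
n=6: →1(L), so W
n=7: →5(W), 4(W), 2(W) — all W, so L
n=8: →6(W), 5(W), 3(W) — all W, so L
n=9: →7(L), so W
n=10: →8(L), so W
n=11: →8(L), so W
n=12: →7(L), so W
n=13: →8(L), so W
n=14: →12(W), 11(W), 9(W) — all W, so L
n=15: →13(W), 12(W), 10(W) — all W, so L
n=16: →14(L), so W
n=17: →15(L), so W
From 17, the L positions reachable in one move are: 15, 14. Any move reaching one of these is winning.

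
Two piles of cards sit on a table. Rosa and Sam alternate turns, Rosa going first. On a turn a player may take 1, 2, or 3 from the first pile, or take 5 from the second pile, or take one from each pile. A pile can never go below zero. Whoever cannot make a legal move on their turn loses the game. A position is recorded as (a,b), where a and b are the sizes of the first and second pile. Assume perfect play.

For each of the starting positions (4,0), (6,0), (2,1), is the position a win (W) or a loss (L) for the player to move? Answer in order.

(4,0): L, (6,0): W, (2,1): W

Classify positions by backward induction: terminal positions (no move available) are L. From any other position, the mover wins iff some move reaches an L.
No move ever increases a pile, so every position that can arise here has a ≤ 6 and b ≤ 1; it is enough to label the cells with 0 ≤ a ≤ 6 and 0 ≤ b ≤ 1.
Every move lowers a or b (never raises either), so fill the grid row by row in increasing a, and left to right within a row: each cell's successors are then already labelled.
      b=0  b=1
a=0:    L    L
a=1:    W    W
a=2:    W    W
a=3:    W    W
a=4:    L    L
a=5:    W    W
a=6:    W    W
Cells with no legal move (terminal, hence L): (0,0), (0,1).
The remaining L cells, each justified by listing all of its moves:
(4,0): only reaches (3,0)(W), (2,0)(W), (1,0)(W), all W → L
(4,1): only reaches (3,1)(W), (2,1)(W), (1,1)(W), (3,0)(W), all W → L
Every other cell has at least one move into one of the L cells above, so it is W.
(4,0): one of the L cells justified above, so L
(6,0): the move to (4,0) reaches an L cell, so W
(2,1): the move to (0,1) reaches an L cell, so W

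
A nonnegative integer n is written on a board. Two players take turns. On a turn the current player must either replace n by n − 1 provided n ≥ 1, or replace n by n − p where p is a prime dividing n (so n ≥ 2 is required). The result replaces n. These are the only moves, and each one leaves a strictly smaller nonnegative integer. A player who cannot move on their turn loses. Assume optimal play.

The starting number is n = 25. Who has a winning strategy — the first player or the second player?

Positions with no move are L. A position that does have a move is losing for the player to move precisely when every available move leads to a winning position for the opponent. Fill in the labels:
n=0: no move → L
n=1: can move to 0, which is L ⇒ W
n=2: can move to 0, which is L ⇒ W
n=3: can move to 0, which is L ⇒ W
n=4: moves to 2(W), 3(W); every one is W ⇒ L
n=5: can move to 0, which is L ⇒ W
n=6: can move to 4, which is L ⇒ W
n=7: can move to 0, which is L ⇒ W
n=8: moves to 6(W), 7(W); every one is W ⇒ L
n=9: can move to 8, which is L ⇒ W
n=10: can move to 8, which is L ⇒ W
n=11: can move to 0, which is L ⇒ W
n=12: moves to 9(W), 10(W), 11(W); every one is W ⇒ L
n=13: can move to 0, which is L ⇒ W
n=14: can move to 12, which is L ⇒ W
n=15: can move to 12, which is L ⇒ W
n=16: moves to 14(W), 15(W); every one is W ⇒ L
n=17: can move to 0, which is L ⇒ W
n=18: can move to 16, which is L ⇒ W
n=19: can move to 0, which is L ⇒ W
n=20: moves to 15(W), 18(W), 19(W); every one is W ⇒ L
n=21: can move to 20, which is L ⇒ W
n=22: can move to 20, which is L ⇒ W
n=23: can move to 0, which is L ⇒ W
n=24: moves to 21(W), 22(W), 23(W); every one is W ⇒ L
n=25: can move to 20, which is L ⇒ W
From 25 the player to move can move to 20, reaching an L position.

The first player wins.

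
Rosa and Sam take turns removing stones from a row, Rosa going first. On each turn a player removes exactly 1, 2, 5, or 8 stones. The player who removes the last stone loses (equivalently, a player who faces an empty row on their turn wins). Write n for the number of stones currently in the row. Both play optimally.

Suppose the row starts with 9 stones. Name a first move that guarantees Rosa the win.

Remove 2, leaving 7.

Classify positions by backward induction: terminal positions (no move available) are W. From any other position, the mover wins iff some move reaches an L.
n=0: no move; the opponent has just taken the last stone and therefore loses → W
n=1: →0(W) only, which is W, so L
n=2: →1(L), so W
n=3: →1(L), so W
n=4: →3(W), 2(W) — all W, so L
n=5: →4(L), so W
n=6: →4(L), so W
n=7: →6(W), 5(W), 2(W) — all W, so L
n=8: →7(L), so W
n=9: →7(L), so W
From 9, the L positions reachable in one move are: 7, 4, 1. Any move reaching one of these is winning.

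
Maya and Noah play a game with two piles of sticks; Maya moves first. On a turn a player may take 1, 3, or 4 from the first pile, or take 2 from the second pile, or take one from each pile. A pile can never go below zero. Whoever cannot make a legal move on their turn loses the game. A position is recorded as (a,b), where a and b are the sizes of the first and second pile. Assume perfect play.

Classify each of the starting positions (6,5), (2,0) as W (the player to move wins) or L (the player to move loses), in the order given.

(6,5): W, (2,0): L

Label each position W (a win for the player to move) or L (a loss). A position with no legal move is L; any other position is W exactly when some move reaches an L, and L when every move reaches a W.
No move ever increases a pile, so every position that can arise here has a ≤ 6 and b ≤ 5; it is enough to label the cells with 0 ≤ a ≤ 6 and 0 ≤ b ≤ 5.
Every move lowers a or b (never raises either), so fill the grid row by row in increasing a, and left to right within a row: each cell's successors are then already labelled.
      b=0  b=1  b=2  b=3  b=4  b=5
a=0:    L    L    W    W    L    L
a=1:    W    W    W    L    W    W
a=2:    L    L    W    W    W    L
a=3:    W    W    W    L    W    W
a=4:    W    W    L    W    W    W
a=5:    W    W    W    W    L    W
a=6:    W    W    L    W    W    W
Cells with no legal move (terminal, hence L): (0,0), (0,1).
The remaining L cells, each justified by listing all of its moves:
(0,4): →(0,2)(W) only, which is W, so L
(0,5): →(0,3)(W) only, which is W, so L
(1,3): →(0,3)(W), (1,1)(W), (0,2)(W) — all W, so L
(2,0): →(1,0)(W) only, which is W, so L
(2,1): →(1,1)(W), (1,0)(W) — all W, so L
(2,5): →(1,5)(W), (2,3)(W), (1,4)(W) — all W, so L
(3,3): →(2,3)(W), (0,3)(W), (3,1)(W), (2,2)(W) — all W, so L
(4,2): →(3,2)(W), (1,2)(W), (0,2)(W), (4,0)(W), (3,1)(W) — all W, so L
(5,4): →(4,4)(W), (2,4)(W), (1,4)(W), (5,2)(W), (4,3)(W) — all W, so L
(6,2): →(5,2)(W), (3,2)(W), (2,2)(W), (6,0)(W), (5,1)(W) — all W, so L
Every other cell has at least one move into one of the L cells above, so it is W.
(6,5): the move to (2,5) reaches an L cell, so W
(2,0): one of the L cells justified above, so L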